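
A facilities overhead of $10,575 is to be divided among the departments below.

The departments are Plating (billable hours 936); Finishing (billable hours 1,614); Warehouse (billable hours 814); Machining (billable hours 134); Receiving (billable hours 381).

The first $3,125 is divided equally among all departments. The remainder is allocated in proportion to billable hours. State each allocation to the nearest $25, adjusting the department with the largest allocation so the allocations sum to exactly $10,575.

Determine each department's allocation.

Equal tier: $3,125 ÷ 5 = $625 apiece.
Remainder $7,450 by billable hours (total 3,879): Plating 1,797.68 → $1,800; Finishing 3,099.85 → $3,100; Warehouse 1,563.37 → $1,575; Machining 257.36 → $250; Receiving 731.75 → $725.
Totals: Plating $625 + $1,800 = $2,425; Finishing $625 + $3,100 = $3,725; Warehouse $625 + $1,575 = $2,200; Machining $625 + $250 = $875; Receiving $625 + $725 = $1,350.

Plating: $2,425; Finishing: $3,725; Warehouse: $2,200; Machining: $875; Receiving: $1,350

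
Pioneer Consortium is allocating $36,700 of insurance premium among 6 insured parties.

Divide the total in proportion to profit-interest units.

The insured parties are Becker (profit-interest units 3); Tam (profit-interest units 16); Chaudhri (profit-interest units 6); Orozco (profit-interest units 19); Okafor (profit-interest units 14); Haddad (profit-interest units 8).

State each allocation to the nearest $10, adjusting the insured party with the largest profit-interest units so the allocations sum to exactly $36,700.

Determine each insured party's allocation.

Becker: $1,670 | Tam: $8,900 | Chaudhri: $3,340 | Orozco: $10,560 | Okafor: $7,780 | Haddad: $4,450

Total profit-interest units = 66.
Raw shares: Becker 3/66 × $36,700 = 1,668.18; Tam 16/66 × $36,700 = 8,896.97; Chaudhri 6/66 × $36,700 = 3,336.36; Orozco 19/66 × $36,700 = 10,565.15; Okafor 14/66 × $36,700 = 7,784.85; Haddad 8/66 × $36,700 = 4,448.48.
After rounding ($10): Becker $1,670; Tam $8,900; Chaudhri $3,340; Orozco $10,570; Okafor $7,780; Haddad $4,450. Sum = $36,710.
Difference $36,700 − $36,710 = −$10 applied to largest profit-interest units (Orozco): Orozco becomes $10,560.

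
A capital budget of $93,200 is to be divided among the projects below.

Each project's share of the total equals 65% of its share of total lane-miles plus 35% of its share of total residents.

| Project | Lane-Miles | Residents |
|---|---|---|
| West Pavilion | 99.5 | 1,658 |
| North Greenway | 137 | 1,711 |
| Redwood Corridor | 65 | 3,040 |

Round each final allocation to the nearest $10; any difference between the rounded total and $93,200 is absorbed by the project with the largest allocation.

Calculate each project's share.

West Pavilion: $28,430; North Greenway: $36,240; Redwood Corridor: $28,530

Totals — lane-miles 301.5, residents 6,409.
Composite weights (65% lane-miles + 35% residents): West Pavilion 0.3051; North Greenway 0.3888; Redwood Corridor 0.3061.
Pro-rata amounts: West Pavilion 28,431.16; North Greenway 36,235.74; Redwood Corridor 28,533.11.
Rounded to nearest $10: West Pavilion $28,430; North Greenway $36,240; Redwood Corridor $28,530. Sum = $93,200.
No rounding difference to absorb.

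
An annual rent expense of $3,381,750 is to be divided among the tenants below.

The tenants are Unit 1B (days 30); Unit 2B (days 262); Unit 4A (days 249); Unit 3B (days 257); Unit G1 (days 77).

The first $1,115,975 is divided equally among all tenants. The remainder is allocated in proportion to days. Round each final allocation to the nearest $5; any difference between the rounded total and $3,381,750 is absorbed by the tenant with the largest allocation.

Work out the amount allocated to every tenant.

Unit 1B: $300,880 | Unit 2B: $901,630 | Unit 4A: $867,970 | Unit 3B: $888,685 | Unit G1: $422,585

$1,115,975 shared equally gives $223,195 per tenant.
Remainder $2,265,775 by days (total 875): Unit 1B 77,683.71 → $77,685; Unit 2B 678,437.77 → $678,440; Unit 4A 644,774.83 → $644,775; Unit 3B 665,490.49 → $665,490; Unit G1 199,388.20 → $199,390.
Rounding difference −$5 on remainder applied to Unit 2B.
Totals: Unit 1B $223,195 + $77,685 = $300,880; Unit 2B $223,195 + $678,435 = $901,630; Unit 4A $223,195 + $644,775 = $867,970; Unit 3B $223,195 + $665,490 = $888,685; Unit G1 $223,195 + $199,390 = $422,585.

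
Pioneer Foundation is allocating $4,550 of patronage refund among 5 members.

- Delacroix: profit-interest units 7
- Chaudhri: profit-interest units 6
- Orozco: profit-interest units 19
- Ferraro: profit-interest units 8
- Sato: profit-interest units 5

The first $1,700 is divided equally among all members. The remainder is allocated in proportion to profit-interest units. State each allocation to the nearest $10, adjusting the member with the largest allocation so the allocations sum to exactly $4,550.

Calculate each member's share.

First tranche $1,700 split equally: $340 each.
Remainder $2,850 by profit-interest units (total 45): Delacroix 443.33 → $440; Chaudhri 380.00 → $380; Orozco 1,203.33 → $1,200; Ferraro 506.67 → $510; Sato 316.67 → $320.
Totals: Delacroix $340 + $440 = $780; Chaudhri $340 + $380 = $720; Orozco $340 + $1,200 = $1,540; Ferraro $340 + $510 = $850; Sato $340 + $320 = $660.

Delacroix: $780; Chaudhri: $720; Orozco: $1,540; Ferraro: $850; Sato: $660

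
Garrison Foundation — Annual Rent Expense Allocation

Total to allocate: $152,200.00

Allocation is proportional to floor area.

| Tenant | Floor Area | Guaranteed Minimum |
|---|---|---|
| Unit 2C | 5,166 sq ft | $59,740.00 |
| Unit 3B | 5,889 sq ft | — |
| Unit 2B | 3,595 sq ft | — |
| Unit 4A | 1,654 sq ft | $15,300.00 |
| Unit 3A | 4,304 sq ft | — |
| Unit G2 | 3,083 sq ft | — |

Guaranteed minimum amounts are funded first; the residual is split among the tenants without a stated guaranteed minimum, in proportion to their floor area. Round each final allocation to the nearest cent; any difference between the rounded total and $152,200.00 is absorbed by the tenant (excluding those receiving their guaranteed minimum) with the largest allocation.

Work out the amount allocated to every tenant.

Unit 2C: $59,740.00 · Unit 3B: $26,933.50 · Unit 2B: $16,441.84 · Unit 4A: $15,300.00 · Unit 3A: $19,684.47 · Unit G2: $14,100.19

Fund the minimums — Unit 2C $59,740.00; Unit 4A $15,300.00. Remaining pool $77,160.00.
Remaining pool split over remaining floor area 16,871: Unit 3B 26,933.5096 → $26,933.51; Unit 2B 16,441.8351 → $16,441.84; Unit 3A 19,684.4668 → $19,684.47; Unit G2 14,100.1885 → $14,100.19.
Rounding difference −$0.01 applied to Unit 3B → $26,933.50.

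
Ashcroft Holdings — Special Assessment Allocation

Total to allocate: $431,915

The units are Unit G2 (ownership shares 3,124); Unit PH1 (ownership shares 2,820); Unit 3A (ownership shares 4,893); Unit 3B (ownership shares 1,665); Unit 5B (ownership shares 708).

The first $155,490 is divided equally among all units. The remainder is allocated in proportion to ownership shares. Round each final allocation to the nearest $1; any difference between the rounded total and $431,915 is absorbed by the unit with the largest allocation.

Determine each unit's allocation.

Equal tier: $155,490 ÷ 5 = $31,098 apiece.
Remainder $276,425 by ownership shares (total 13,210): Unit G2 65,371.06 → $65,371; Unit PH1 59,009.73 → $59,010; Unit 3A 102,388.15 → $102,388; Unit 3B 34,840.85 → $34,841; Unit 5B 14,815.21 → $14,815.
Totals: Unit G2 $31,098 + $65,371 = $96,469; Unit PH1 $31,098 + $59,010 = $90,108; Unit 3A $31,098 + $102,388 = $133,486; Unit 3B $31,098 + $34,841 = $65,939; Unit 5B $31,098 + $14,815 = $45,913.

Unit G2: $96,469; Unit PH1: $90,108; Unit 3A: $133,486; Unit 3B: $65,939; Unit 5B: $45,913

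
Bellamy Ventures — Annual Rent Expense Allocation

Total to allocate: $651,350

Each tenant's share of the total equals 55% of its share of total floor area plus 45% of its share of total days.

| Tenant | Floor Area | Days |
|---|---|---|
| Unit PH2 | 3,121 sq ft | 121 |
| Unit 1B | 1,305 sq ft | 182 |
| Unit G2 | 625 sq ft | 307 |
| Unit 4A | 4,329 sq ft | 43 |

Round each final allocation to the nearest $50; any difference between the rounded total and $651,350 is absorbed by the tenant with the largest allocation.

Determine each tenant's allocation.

Unit PH2: $173,500; Unit 1B: $131,550; Unit G2: $161,650; Unit 4A: $184,650

Floor area total 9,380; days total 653.
Blended shares (55% floor area + 45% days): Unit PH2 0.2664; Unit 1B 0.2019; Unit G2 0.2482; Unit 4A 0.2835.
Unrounded shares: Unit PH2 173,510.16; Unit 1B 131,533.83; Unit G2 161,671.03; Unit 4A 184,634.99.
Rounded to nearest $50: Unit PH2 $173,500; Unit 1B $131,550; Unit G2 $161,650; Unit 4A $184,650. Sum = $651,350.
Sum already equals the total — no adjustment.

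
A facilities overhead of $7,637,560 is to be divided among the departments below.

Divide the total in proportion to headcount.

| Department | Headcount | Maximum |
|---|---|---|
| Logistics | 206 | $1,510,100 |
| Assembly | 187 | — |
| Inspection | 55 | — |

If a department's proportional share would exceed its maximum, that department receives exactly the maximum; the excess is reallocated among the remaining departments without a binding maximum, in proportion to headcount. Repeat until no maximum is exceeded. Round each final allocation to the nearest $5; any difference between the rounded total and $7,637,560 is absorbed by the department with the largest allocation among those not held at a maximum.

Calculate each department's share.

Total headcount = 448.
Unconstrained shares: Logistics 3,511,913.75; Assembly 3,187,999.38; Inspection 937,646.88.
Capped: Logistics ($1,510,100); residual $6,127,460 reallocated over remaining headcount 242.
Shares after redistribution: Assembly 4,734,855.45 → $4,734,855; Inspection 1,392,604.55 → $1,392,605.

Logistics: $1,510,100; Assembly: $4,734,855; Inspection: $1,392,605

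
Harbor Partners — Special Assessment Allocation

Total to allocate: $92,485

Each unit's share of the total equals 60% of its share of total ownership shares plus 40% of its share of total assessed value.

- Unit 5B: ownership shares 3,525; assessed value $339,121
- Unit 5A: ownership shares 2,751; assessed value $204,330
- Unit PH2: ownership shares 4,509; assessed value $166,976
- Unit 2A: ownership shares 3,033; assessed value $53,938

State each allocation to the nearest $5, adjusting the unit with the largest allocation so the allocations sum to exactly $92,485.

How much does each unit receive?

Unit 5B: $30,570 · Unit 5A: $20,935 · Unit PH2: $26,190 · Unit 2A: $14,790

Ownership shares total 13,818; assessed value total 764,365.
Composite weights (60% ownership shares + 40% assessed value): Unit 5B 0.3305; Unit 5A 0.2264; Unit PH2 0.2832; Unit 2A 0.1599.
Proportional shares: Unit 5B 30,568.76; Unit 5A 20,936.83; Unit PH2 26,188.82; Unit 2A 14,790.58.
Rounded to nearest $5: Unit 5B $30,570; Unit 5A $20,935; Unit PH2 $26,190; Unit 2A $14,790. Sum = $92,485.
Sum already equals the total — no adjustment.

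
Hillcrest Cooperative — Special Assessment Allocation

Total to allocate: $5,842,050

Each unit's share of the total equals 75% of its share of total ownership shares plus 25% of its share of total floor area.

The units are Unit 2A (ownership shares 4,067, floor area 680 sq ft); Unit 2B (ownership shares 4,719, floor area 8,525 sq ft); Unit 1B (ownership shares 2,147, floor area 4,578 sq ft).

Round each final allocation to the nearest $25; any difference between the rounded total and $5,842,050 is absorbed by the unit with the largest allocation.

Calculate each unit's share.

Totals — ownership shares 10,933, floor area 13,783.
Composite weights (75% ownership shares + 25% floor area): Unit 2A 0.2913; Unit 2B 0.4784; Unit 1B 0.2303.
Unrounded shares: Unit 2A 1,701,957.54; Unit 2B 2,794,548.42; Unit 1B 1,345,544.04.
Rounded to nearest $25: Unit 2A $1,701,950; Unit 2B $2,794,550; Unit 1B $1,345,550. Sum = $5,842,050.
Sum already equals the total — no adjustment.

Unit 2A: $1,701,950 | Unit 2B: $2,794,550 | Unit 1B: $1,345,550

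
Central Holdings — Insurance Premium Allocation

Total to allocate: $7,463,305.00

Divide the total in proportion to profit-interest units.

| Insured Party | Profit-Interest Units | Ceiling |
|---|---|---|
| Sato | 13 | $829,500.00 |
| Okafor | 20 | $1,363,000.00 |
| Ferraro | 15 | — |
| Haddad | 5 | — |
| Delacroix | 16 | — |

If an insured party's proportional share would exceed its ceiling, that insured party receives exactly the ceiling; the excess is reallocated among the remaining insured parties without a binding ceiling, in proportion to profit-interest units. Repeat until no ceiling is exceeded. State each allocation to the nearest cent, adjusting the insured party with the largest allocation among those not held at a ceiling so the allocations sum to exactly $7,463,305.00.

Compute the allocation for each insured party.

Sum of profit-interest units: 69.
Pro-rata shares before constraints: Sato 1,406,129.9275; Okafor 2,163,276.8116; Ferraro 1,622,457.6087; Haddad 540,819.2029; Delacroix 1,730,621.4493.
Held at cap: Sato ($829,500.00), Okafor ($1,363,000.00); residual $5,270,805.00 reallocated over remaining profit-interest units 36.
Remaining shares: Ferraro 2,196,168.7500 → $2,196,168.75; Haddad 732,056.2500 → $732,056.25; Delacroix 2,342,580.0000 → $2,342,580.00.

Sato: $829,500.00; Okafor: $1,363,000.00; Ferraro: $2,196,168.75; Haddad: $732,056.25; Delacroix: $2,342,580.00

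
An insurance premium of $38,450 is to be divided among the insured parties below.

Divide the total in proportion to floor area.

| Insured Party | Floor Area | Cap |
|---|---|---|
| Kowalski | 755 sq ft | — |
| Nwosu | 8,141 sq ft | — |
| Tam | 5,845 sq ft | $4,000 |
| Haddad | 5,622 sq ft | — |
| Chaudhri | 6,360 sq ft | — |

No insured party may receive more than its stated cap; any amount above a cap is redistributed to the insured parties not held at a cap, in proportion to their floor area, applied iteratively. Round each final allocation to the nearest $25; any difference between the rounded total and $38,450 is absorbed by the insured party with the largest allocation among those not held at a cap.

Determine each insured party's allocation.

Kowalski: $1,250 | Nwosu: $13,425 | Tam: $4,000 | Haddad: $9,275 | Chaudhri: $10,500

Combined floor area = 26,723.
Pro-rata shares before constraints: Kowalski 1,086.32; Nwosu 11,713.56; Tam 8,409.99; Haddad 8,089.13; Chaudhri 9,150.99.
Capped: Tam ($4,000); residual $34,450 reallocated over remaining floor area 20,878.
Remaining shares: Kowalski 1,245.80 → $1,250; Nwosu 13,433.16 → $13,425; Haddad 9,276.65 → $9,275; Chaudhri 10,494.40 → $10,500.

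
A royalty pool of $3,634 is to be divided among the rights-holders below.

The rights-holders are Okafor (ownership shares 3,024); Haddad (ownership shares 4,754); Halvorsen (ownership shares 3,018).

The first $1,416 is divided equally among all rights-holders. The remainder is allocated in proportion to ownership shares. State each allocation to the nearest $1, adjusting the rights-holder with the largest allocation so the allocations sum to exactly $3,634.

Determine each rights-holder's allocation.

$1,416 shared equally gives $472 per rights-holder.
Remainder $2,218 by ownership shares (total 10,796): Okafor 621.27 → $621; Haddad 976.69 → $977; Halvorsen 620.04 → $620.
Totals: Okafor $472 + $621 = $1,093; Haddad $472 + $977 = $1,449; Halvorsen $472 + $620 = $1,092.

Okafor: $1,093 | Haddad: $1,449 | Halvorsen: $1,092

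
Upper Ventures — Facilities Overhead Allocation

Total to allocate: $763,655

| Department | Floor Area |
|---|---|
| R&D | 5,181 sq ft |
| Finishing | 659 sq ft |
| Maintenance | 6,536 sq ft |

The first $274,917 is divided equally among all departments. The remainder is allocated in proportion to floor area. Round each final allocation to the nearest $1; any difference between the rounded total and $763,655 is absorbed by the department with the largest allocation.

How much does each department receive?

$274,917 shared equally gives $91,639 per department.
Remainder $488,738 by floor area (total 12,376): R&D 204,601.78 → $204,602; Finishing 26,024.43 → $26,024; Maintenance 258,111.79 → $258,112.
Totals: R&D $91,639 + $204,602 = $296,241; Finishing $91,639 + $26,024 = $117,663; Maintenance $91,639 + $258,112 = $349,751.

R&D: $296,241 · Finishing: $117,663 · Maintenance: $349,751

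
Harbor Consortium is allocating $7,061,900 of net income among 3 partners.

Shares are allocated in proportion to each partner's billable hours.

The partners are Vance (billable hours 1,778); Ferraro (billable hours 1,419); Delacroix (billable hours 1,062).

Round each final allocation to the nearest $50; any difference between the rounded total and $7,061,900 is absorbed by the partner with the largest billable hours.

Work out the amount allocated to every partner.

Vance: $2,948,150 | Ferraro: $2,352,850 | Delacroix: $1,760,900

Combined billable hours = 4,259.
Unrounded shares: Vance 1,778/4,259 × $7,061,900 = 2,948,123.55; Ferraro 1,419/4,259 × $7,061,900 = 2,352,861.26; Delacroix 1,062/4,259 × $7,061,900 = 1,760,915.19.
At nearest $50: Vance $2,948,100; Ferraro $2,352,850; Delacroix $1,760,900. Sum = $7,061,850.
Difference $7,061,900 − $7,061,850 = +$50 applied to largest billable hours (Vance): Vance becomes $2,948,150.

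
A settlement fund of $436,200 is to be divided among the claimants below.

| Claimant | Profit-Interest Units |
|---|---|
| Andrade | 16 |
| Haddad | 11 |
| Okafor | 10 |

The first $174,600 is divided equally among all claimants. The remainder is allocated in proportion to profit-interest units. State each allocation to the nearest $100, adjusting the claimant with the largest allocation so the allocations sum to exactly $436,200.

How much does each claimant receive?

$174,600 shared equally gives $58,200 per claimant.
Remainder $261,600 by profit-interest units (total 37): Andrade 113,124.32 → $113,100; Haddad 77,772.97 → $77,800; Okafor 70,702.70 → $70,700.
Totals: Andrade $58,200 + $113,100 = $171,300; Haddad $58,200 + $77,800 = $136,000; Okafor $58,200 + $70,700 = $128,900.

Andrade: $171,300 · Haddad: $136,000 · Okafor: $128,900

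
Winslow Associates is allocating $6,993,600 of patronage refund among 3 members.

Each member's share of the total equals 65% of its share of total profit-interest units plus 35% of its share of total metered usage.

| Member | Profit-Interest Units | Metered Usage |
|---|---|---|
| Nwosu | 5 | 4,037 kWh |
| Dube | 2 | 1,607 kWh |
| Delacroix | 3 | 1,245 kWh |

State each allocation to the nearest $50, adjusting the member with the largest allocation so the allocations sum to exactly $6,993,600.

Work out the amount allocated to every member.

Profit-interest units total 10; metered usage total 6,889.
Composite weights (65% profit-interest units + 35% metered usage): Nwosu 0.5301; Dube 0.2116; Delacroix 0.2583.
Unrounded shares: Nwosu 3,707,323.70; Dube 1,480,158.03; Delacroix 1,806,118.27.
After rounding ($50): Nwosu $3,707,300; Dube $1,480,150; Delacroix $1,806,100. Sum = $6,993,550.
Difference $6,993,600 − $6,993,550 = +$50 applied to largest allocation (Nwosu): Nwosu becomes $3,707,350.

Nwosu: $3,707,350; Dube: $1,480,150; Delacroix: $1,806,100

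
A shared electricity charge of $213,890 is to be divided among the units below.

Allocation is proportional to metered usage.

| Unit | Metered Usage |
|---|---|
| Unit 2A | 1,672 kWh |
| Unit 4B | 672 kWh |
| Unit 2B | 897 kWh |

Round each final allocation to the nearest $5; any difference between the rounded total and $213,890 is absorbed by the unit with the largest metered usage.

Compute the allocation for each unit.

Combined metered usage = 3,241.
Raw shares: Unit 2A 1,672/3,241 × $213,890 = 110,343.75; Unit 4B 672/3,241 × $213,890 = 44,348.68; Unit 2B 897/3,241 × $213,890 = 59,197.57.
After rounding ($5): Unit 2A $110,345; Unit 4B $44,350; Unit 2B $59,200. Sum = $213,895.
Difference $213,890 − $213,895 = −$5 applied to largest metered usage (Unit 2A): Unit 2A becomes $110,340.

Unit 2A: $110,340 | Unit 4B: $44,350 | Unit 2B: $59,200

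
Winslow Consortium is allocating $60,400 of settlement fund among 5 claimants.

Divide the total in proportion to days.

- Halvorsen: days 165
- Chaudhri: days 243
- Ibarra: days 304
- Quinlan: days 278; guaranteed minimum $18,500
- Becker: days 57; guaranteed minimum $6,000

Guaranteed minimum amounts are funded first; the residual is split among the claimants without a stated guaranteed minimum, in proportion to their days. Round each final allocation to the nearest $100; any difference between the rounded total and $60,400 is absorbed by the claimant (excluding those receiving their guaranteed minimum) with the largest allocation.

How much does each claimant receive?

Halvorsen: $8,300 | Chaudhri: $12,300 | Ibarra: $15,300 | Quinlan: $18,500 | Becker: $6,000

Minimums first: Quinlan $18,500; Becker $6,000. Remaining pool $35,900.
Remaining pool split over remaining days 712: Halvorsen 8,319.52 → $8,300; Chaudhri 12,252.39 → $12,300; Ibarra 15,328.09 → $15,300.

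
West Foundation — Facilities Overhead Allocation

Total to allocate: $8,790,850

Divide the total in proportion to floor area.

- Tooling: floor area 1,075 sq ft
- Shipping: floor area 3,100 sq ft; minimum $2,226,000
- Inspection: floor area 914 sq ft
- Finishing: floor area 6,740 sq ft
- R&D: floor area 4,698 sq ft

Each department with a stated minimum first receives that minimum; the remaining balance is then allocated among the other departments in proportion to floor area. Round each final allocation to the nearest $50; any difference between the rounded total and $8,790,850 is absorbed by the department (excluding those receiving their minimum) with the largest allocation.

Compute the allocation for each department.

Tooling: $525,600 | Shipping: $2,226,000 | Inspection: $446,900 | Finishing: $3,295,350 | R&D: $2,297,000

Fund the minimums — Shipping $2,226,000. Balance $6,564,850.
Balance split over remaining floor area 13,427: Tooling 525,598.70 → $525,600; Inspection 446,881.13 → $446,900; Finishing 3,295,381.62 → $3,295,400; R&D 2,296,988.55 → $2,297,000.
Rounding difference −$50 applied to Finishing → $3,295,350.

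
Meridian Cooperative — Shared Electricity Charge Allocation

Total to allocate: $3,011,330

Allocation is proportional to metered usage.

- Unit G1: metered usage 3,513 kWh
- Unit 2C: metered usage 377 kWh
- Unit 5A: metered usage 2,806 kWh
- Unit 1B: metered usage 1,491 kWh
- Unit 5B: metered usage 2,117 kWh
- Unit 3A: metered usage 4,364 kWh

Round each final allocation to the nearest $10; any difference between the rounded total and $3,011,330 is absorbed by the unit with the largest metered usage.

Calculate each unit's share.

Metered usage total: 14,668.
Unrounded shares: Unit G1 3,513/14,668 × $3,011,330 = 721,216.41; Unit 2C 377/14,668 × $3,011,330 = 77,397.83; Unit 5A 2,806/14,668 × $3,011,330 = 576,069.81; Unit 1B 1,491/14,668 × $3,011,330 = 306,101.24; Unit 5B 2,117/14,668 × $3,011,330 = 434,618.60; Unit 3A 4,364/14,668 × $3,011,330 = 895,926.11.
At nearest $10: Unit G1 $721,220; Unit 2C $77,400; Unit 5A $576,070; Unit 1B $306,100; Unit 5B $434,620; Unit 3A $895,930. Sum = $3,011,340.
Difference $3,011,330 − $3,011,340 = −$10 applied to largest metered usage (Unit 3A): Unit 3A becomes $895,920.

Unit G1: $721,220 · Unit 2C: $77,400 · Unit 5A: $576,070 · Unit 1B: $306,100 · Unit 5B: $434,620 · Unit 3A: $895,920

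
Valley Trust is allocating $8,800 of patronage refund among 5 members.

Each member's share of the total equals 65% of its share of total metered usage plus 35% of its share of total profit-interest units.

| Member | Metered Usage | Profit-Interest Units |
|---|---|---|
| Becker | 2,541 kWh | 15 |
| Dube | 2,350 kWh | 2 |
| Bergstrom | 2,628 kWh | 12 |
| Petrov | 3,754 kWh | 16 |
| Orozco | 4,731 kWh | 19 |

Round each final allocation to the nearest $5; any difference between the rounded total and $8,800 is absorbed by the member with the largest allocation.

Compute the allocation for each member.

Becker: $1,630 | Dube: $935 | Bergstrom: $1,515 | Petrov: $2,110 | Orozco: $2,610

Metered usage total 16,004; profit-interest units total 64.
Composite weights (65% metered usage + 35% profit-interest units): Becker 0.1852; Dube 0.1064; Bergstrom 0.1724; Petrov 0.2400; Orozco 0.2961.
Unrounded shares: Becker 1,630.06; Dube 936.17; Bergstrom 1,516.78; Petrov 2,111.72; Orozco 2,605.28.
Rounded to nearest $5: Becker $1,630; Dube $935; Bergstrom $1,515; Petrov $2,110; Orozco $2,605. Sum = $8,795.
Difference $8,800 − $8,795 = +$5 applied to largest allocation (Orozco): Orozco becomes $2,610.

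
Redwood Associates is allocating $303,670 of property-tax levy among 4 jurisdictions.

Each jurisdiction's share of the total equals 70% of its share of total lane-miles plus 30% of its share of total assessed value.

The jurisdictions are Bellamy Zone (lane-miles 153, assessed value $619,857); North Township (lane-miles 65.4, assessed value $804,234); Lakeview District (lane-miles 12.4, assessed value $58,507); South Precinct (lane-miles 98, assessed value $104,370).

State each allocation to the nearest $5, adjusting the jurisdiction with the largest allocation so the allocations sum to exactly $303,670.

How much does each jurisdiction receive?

Bellamy Zone: $134,495 · North Township: $88,450 · Lakeview District: $11,375 · South Precinct: $69,350

Lane-miles total 328.8; assessed value total 1,586,968.
Composite weights (70% lane-miles + 30% assessed value): Bellamy Zone 0.4429; North Township 0.2913; Lakeview District 0.0375; South Precinct 0.2284.
Pro-rata amounts: Bellamy Zone 134,497.73; North Township 88,448.67; Lakeview District 11,375.23; South Precinct 69,348.37.
At nearest $5: Bellamy Zone $134,500; North Township $88,450; Lakeview District $11,375; South Precinct $69,350. Sum = $303,675.
Difference $303,670 − $303,675 = −$5 applied to largest allocation (Bellamy Zone): Bellamy Zone becomes $134,495.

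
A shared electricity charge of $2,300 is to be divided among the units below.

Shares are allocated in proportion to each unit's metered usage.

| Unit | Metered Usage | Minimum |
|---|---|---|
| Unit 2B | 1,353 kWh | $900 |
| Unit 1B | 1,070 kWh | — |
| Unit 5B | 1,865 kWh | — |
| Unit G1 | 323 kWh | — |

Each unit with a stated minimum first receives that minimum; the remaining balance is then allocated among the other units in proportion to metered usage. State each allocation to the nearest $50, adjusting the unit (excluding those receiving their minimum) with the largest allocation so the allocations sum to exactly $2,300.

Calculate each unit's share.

Unit 2B: $900 | Unit 1B: $450 | Unit 5B: $800 | Unit G1: $150

Guaranteed amounts: Unit 2B $900. Balance $1,400.
Balance split over remaining metered usage 3,258: Unit 1B 459.79 → $450; Unit 5B 801.41 → $800; Unit G1 138.80 → $150.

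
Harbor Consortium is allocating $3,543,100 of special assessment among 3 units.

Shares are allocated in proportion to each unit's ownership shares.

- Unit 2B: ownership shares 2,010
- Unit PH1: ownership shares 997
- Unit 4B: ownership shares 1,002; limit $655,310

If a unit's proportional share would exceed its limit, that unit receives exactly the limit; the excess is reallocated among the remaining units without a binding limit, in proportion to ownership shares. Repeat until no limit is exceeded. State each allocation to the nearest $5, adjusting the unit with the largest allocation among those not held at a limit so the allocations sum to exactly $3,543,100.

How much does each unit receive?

Unit 2B: $1,930,315 · Unit PH1: $957,475 · Unit 4B: $655,310

Ownership shares total: 4,009.
Pro-rata shares before constraints: Unit 2B 1,776,410.83; Unit PH1 881,135.12; Unit 4B 885,554.05.
Cap binds for Unit 4B ($655,310); balance $2,887,790 reallocated over remaining ownership shares 3,007.
Shares after redistribution: Unit 2B 1,930,315.23 → $1,930,315; Unit PH1 957,474.77 → $957,475.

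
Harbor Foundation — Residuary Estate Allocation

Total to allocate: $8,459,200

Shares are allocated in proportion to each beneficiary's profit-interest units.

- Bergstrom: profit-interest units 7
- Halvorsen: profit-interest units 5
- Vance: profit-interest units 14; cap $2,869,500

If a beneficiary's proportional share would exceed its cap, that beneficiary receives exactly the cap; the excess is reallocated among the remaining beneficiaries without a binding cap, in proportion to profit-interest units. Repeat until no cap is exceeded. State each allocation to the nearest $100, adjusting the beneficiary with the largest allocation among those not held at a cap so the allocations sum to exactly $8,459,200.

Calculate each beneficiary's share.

Bergstrom: $3,260,700 · Halvorsen: $2,329,000 · Vance: $2,869,500

Combined profit-interest units = 26.
Pro-rata shares before constraints: Bergstrom 2,277,476.92; Halvorsen 1,626,769.23; Vance 4,554,953.85.
Capped: Vance ($2,869,500); remaining pool $5,589,700 reallocated over remaining profit-interest units 12.
Shares after redistribution: Bergstrom 3,260,658.33 → $3,260,700; Halvorsen 2,329,041.67 → $2,329,000.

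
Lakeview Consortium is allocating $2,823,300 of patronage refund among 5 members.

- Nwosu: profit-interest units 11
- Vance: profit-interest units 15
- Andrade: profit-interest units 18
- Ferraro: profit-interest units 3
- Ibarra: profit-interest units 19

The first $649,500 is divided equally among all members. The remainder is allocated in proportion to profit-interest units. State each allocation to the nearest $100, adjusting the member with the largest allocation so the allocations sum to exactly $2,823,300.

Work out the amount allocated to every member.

First tranche $649,500 split equally: $129,900 each.
Remainder $2,173,800 by profit-interest units (total 66): Nwosu 362,300.00 → $362,300; Vance 494,045.45 → $494,000; Andrade 592,854.55 → $592,900; Ferraro 98,809.09 → $98,800; Ibarra 625,790.91 → $625,800.
Totals: Nwosu $129,900 + $362,300 = $492,200; Vance $129,900 + $494,000 = $623,900; Andrade $129,900 + $592,900 = $722,800; Ferraro $129,900 + $98,800 = $228,700; Ibarra $129,900 + $625,800 = $755,700.

Nwosu: $492,200 · Vance: $623,900 · Andrade: $722,800 · Ferraro: $228,700 · Ibarra: $755,700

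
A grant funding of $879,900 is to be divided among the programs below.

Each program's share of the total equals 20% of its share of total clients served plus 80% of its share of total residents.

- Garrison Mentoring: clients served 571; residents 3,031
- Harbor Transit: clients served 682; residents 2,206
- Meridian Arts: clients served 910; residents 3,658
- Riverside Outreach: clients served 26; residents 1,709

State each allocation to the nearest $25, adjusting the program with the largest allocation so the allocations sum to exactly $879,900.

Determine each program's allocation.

Garrison Mentoring: $247,100 | Harbor Transit: $201,275 | Meridian Arts: $315,975 | Riverside Outreach: $115,550

Totals — clients served 2,189, residents 10,604.
Blended shares (20% clients served + 80% residents): Garrison Mentoring 0.2808; Harbor Transit 0.2287; Meridian Arts 0.3591; Riverside Outreach 0.1313.
Pro-rata amounts: Garrison Mentoring 247,109.68; Harbor Transit 201,267.73; Meridian Arts 315,984.69; Riverside Outreach 115,537.90.
After rounding ($25): Garrison Mentoring $247,100; Harbor Transit $201,275; Meridian Arts $315,975; Riverside Outreach $115,550. Sum = $879,900.
Rounded total matches; no reconciliation needed.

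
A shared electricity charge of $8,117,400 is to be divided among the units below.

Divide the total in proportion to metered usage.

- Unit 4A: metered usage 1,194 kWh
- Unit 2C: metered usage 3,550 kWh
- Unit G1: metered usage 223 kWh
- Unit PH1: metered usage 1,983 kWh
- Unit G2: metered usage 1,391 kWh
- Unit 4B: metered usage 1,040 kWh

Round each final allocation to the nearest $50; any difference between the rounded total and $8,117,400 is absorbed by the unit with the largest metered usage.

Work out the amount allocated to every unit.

Metered usage total: 9,381.
Proportional shares: Unit 4A 1,194/9,381 × $8,117,400 = 1,033,170.83; Unit 2C 3,550/9,381 × $8,117,400 = 3,071,822.83; Unit G1 223/9,381 × $8,117,400 = 192,962.39; Unit PH1 1,983/9,381 × $8,117,400 = 1,715,894.28; Unit G2 1,391/9,381 × $8,117,400 = 1,203,635.37; Unit 4B 1,040/9,381 × $8,117,400 = 899,914.29.
After rounding ($50): Unit 4A $1,033,150; Unit 2C $3,071,800; Unit G1 $192,950; Unit PH1 $1,715,900; Unit G2 $1,203,650; Unit 4B $899,900. Sum = $8,117,350.
Difference $8,117,400 − $8,117,350 = +$50 applied to largest metered usage (Unit 2C): Unit 2C becomes $3,071,850.

Unit 4A: $1,033,150 · Unit 2C: $3,071,850 · Unit G1: $192,950 · Unit PH1: $1,715,900 · Unit G2: $1,203,650 · Unit 4B: $899,900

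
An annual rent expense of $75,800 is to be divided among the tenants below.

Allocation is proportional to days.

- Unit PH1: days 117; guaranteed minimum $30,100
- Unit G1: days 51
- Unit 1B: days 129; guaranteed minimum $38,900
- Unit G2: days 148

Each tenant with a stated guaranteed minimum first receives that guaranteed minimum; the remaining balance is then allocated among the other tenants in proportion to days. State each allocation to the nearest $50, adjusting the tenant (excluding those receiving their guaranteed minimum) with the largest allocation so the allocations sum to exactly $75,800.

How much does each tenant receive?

Unit PH1: $30,100; Unit G1: $1,750; Unit 1B: $38,900; Unit G2: $5,050

Minimums first: Unit PH1 $30,100; Unit 1B $38,900. Remaining pool $6,800.
Remaining pool split over remaining days 199: Unit G1 1,742.71 → $1,750; Unit G2 5,057.29 → $5,050.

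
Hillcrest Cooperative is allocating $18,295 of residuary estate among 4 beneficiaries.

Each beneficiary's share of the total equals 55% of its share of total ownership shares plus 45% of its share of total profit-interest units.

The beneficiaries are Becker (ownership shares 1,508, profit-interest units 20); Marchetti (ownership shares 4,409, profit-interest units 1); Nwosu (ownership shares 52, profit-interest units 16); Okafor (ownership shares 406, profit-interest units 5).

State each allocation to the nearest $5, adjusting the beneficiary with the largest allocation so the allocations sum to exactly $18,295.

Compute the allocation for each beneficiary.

Becker: $6,300; Marchetti: $7,155; Nwosu: $3,220; Okafor: $1,620

Totals — ownership shares 6,375, profit-interest units 42.
Composite weights (55% ownership shares + 45% profit-interest units): Becker 0.3444; Marchetti 0.3911; Nwosu 0.1759; Okafor 0.0886.
Proportional shares: Becker 6,300.57; Marchetti 7,155.15; Nwosu 3,218.36; Okafor 1,620.92.
After rounding ($5): Becker $6,300; Marchetti $7,155; Nwosu $3,220; Okafor $1,620. Sum = $18,295.
Rounded total matches; no reconciliation needed.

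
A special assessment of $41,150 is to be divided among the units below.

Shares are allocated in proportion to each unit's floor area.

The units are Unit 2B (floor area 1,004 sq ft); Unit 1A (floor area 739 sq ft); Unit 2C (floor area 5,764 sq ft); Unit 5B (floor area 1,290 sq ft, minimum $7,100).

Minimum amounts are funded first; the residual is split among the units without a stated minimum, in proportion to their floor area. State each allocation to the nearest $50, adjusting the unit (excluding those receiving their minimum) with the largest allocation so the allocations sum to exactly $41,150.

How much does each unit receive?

Unit 2B: $4,550; Unit 1A: $3,350; Unit 2C: $26,150; Unit 5B: $7,100

Fund the minimums — Unit 5B $7,100. Balance $34,050.
Balance split over remaining floor area 7,507: Unit 2B 4,553.91 → $4,550; Unit 1A 3,351.93 → $3,350; Unit 2C 26,144.16 → $26,150.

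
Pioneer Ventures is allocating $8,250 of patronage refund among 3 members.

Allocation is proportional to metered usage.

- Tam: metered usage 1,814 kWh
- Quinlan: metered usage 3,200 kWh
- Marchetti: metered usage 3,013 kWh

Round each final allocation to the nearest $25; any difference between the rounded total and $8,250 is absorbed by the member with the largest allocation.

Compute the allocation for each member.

Metered usage total: 8,027.
Proportional shares: Tam 1,814/8,027 × $8,250 = 1,864.40; Quinlan 3,200/8,027 × $8,250 = 3,288.90; Marchetti 3,013/8,027 × $8,250 = 3,096.70.
At nearest $25: Tam $1,875; Quinlan $3,300; Marchetti $3,100. Sum = $8,275.
Difference $8,250 − $8,275 = −$25 applied to largest allocation (Quinlan): Quinlan becomes $3,275.

Tam: $1,875; Quinlan: $3,275; Marchetti: $3,100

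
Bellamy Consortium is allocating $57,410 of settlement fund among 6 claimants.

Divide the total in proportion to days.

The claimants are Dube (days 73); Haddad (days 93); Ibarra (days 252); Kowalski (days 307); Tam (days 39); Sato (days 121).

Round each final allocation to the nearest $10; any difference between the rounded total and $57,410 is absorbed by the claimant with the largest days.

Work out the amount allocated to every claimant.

Dube: $4,740; Haddad: $6,030; Ibarra: $16,350; Kowalski: $19,910; Tam: $2,530; Sato: $7,850

Days total: 885.
Proportional shares: Dube 73/885 × $57,410 = 4,735.51; Haddad 93/885 × $57,410 = 6,032.92; Ibarra 252/885 × $57,410 = 16,347.25; Kowalski 307/885 × $57,410 = 19,915.11; Tam 39/885 × $57,410 = 2,529.93; Sato 121/885 × $57,410 = 7,849.28.
At nearest $10: Dube $4,740; Haddad $6,030; Ibarra $16,350; Kowalski $19,920; Tam $2,530; Sato $7,850. Sum = $57,420.
Difference $57,410 − $57,420 = −$10 applied to largest days (Kowalski): Kowalski becomes $19,910.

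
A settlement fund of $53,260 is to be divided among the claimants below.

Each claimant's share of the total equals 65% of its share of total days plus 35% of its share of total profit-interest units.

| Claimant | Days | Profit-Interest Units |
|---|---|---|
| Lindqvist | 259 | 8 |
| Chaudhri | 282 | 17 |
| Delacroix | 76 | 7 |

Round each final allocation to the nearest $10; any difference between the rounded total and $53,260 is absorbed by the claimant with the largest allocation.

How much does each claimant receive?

Totals — days 617, profit-interest units 32.
Composite weights (65% days + 35% profit-interest units): Lindqvist 0.3604; Chaudhri 0.4830; Delacroix 0.1566.
Proportional shares: Lindqvist 19,192.37; Chaudhri 25,725.65; Delacroix 8,341.97.
After rounding ($10): Lindqvist $19,190; Chaudhri $25,730; Delacroix $8,340. Sum = $53,260.
Sum already equals the total — no adjustment.

Lindqvist: $19,190; Chaudhri: $25,730; Delacroix: $8,340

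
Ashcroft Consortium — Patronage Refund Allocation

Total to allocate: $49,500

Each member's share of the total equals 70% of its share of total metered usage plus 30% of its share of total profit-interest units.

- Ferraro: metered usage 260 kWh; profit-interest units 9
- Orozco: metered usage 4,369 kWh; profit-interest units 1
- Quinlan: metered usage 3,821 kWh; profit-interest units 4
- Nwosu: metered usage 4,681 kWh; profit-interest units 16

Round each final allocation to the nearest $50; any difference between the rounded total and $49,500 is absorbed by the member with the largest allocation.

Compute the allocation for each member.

Metered usage total 13,131; profit-interest units total 30.
Blended shares (70% metered usage + 30% profit-interest units): Ferraro 0.1039; Orozco 0.2429; Quinlan 0.2437; Nwosu 0.4095.
Raw shares: Ferraro 5,141.09; Orozco 12,023.89; Quinlan 12,062.83; Nwosu 20,272.19.
At nearest $50: Ferraro $5,150; Orozco $12,000; Quinlan $12,050; Nwosu $20,250. Sum = $49,450.
Difference $49,500 − $49,450 = +$50 applied to largest allocation (Nwosu): Nwosu becomes $20,300.

Ferraro: $5,150; Orozco: $12,000; Quinlan: $12,050; Nwosu: $20,300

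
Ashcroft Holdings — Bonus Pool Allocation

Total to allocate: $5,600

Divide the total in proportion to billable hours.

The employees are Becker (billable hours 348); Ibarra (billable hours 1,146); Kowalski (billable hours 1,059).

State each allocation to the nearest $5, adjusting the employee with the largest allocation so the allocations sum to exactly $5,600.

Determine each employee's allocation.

Total billable hours = 2,553.
Pro-rata amounts: Becker 348/2,553 × $5,600 = 763.34; Ibarra 1,146/2,553 × $5,600 = 2,513.75; Kowalski 1,059/2,553 × $5,600 = 2,322.91.
Rounded to nearest $5: Becker $765; Ibarra $2,515; Kowalski $2,325. Sum = $5,605.
Difference $5,600 − $5,605 = −$5 applied to largest allocation (Ibarra): Ibarra becomes $2,510.

Becker: $765 | Ibarra: $2,510 | Kowalski: $2,325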